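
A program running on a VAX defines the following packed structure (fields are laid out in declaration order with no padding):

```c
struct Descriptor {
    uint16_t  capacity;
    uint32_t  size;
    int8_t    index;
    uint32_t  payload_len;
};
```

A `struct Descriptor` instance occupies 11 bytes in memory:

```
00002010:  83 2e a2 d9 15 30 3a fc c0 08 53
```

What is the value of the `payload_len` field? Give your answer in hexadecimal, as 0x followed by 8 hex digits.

0x5308C0FC

`payload_len` follows `capacity` (2 B), `size` (4 B), `index` (1 B), so it starts at offset 2 + 4 + 1 = 7 and occupies 4 bytes.
Bytes at offsets 7..10: FC C0 08 53.
Little-endian: lowest address holds the least-significant byte.
Reassemble most-significant byte first: 53 08 C0 FC → 0x5308C0FC.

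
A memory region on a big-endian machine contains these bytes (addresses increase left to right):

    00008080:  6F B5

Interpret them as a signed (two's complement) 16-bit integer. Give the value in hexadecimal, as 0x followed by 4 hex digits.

0x6FB5

Big-endian: lowest address holds the most-significant byte.
The bytes are already most-significant first: 0x6FB5.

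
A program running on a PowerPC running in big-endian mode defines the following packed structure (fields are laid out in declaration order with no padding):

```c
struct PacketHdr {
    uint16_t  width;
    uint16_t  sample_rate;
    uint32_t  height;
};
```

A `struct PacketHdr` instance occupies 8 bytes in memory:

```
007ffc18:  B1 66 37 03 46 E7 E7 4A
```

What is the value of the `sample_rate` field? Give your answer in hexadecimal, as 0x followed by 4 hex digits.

`sample_rate` follows `width` (2 bytes), so it starts at byte offset 2 and occupies 2 bytes.
Bytes at offsets 2..3: 37 03.
In big-endian order the high byte comes first in memory.
The bytes are already most-significant first: 0x3703.

0x3703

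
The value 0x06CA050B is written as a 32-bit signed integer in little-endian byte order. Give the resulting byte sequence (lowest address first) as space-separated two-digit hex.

Split into bytes (most-significant first): 06 CA 05 0B.
Little-endian: lowest address holds the least-significant byte.
So at ascending addresses the bytes are 0B 05 CA 06.

0B 05 CA 06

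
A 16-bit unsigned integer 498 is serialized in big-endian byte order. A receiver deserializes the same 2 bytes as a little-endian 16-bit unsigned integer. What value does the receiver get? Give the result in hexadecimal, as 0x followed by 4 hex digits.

498 in 16-bit hexadecimal is 0x01F2.
Stored big-endian, the bytes at ascending addresses are 01 F2.
Read back as little-endian, the first byte is least significant, giving 0xF201.

0xF201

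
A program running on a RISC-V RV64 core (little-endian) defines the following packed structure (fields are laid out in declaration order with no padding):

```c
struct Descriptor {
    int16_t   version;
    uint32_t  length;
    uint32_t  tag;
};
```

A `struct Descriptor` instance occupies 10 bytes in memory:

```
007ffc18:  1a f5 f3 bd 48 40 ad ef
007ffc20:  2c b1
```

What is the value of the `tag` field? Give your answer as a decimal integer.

2972512173

`tag` follows `version` (2 B), `length` (4 B), so it starts at offset 2 + 4 = 6 and occupies 4 bytes.
Bytes at offsets 6..9: AD EF 2C B1.
Little-endian: lowest address holds the least-significant byte.
Reassemble most-significant byte first: B1 2C EF AD → 0xB12CEFAD.
0xB12CEFAD = 2972512173.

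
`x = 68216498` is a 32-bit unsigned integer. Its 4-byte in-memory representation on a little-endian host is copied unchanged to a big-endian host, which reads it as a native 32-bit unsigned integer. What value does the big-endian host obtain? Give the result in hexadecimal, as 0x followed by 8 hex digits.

0xB2E61004

68216498 in 32-bit hexadecimal is 0x0410E6B2.
Stored little-endian, the bytes at ascending addresses are B2 E6 10 04.
Read back as big-endian, the last byte is least significant, giving 0xB2E61004.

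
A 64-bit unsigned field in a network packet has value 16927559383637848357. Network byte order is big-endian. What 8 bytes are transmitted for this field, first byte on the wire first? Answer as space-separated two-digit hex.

16927559383637848357 in hexadecimal, padded to 64 bits, is 0xEAEAC592C8107125.
Split into bytes (most-significant first): EA EA C5 92 C8 10 71 25.
Big-endian: lowest address holds the most-significant byte.
So the memory order matches the most-significant-first order: EA EA C5 92 C8 10 71 25.

EA EA C5 92 C8 10 71 25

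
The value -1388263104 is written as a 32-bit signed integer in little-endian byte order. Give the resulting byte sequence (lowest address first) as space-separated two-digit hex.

40 C9 40 AD

Two's complement of -1388263104 in 32 bits: 1388263104 = 0x52BF36C0; invert → 0xAD40C93F; add 1 → 0xAD40C940.
Split into bytes (most-significant first): AD 40 C9 40.
Little-endian stores the least-significant byte at the lowest address.
So at ascending addresses the bytes are 40 C9 40 AD.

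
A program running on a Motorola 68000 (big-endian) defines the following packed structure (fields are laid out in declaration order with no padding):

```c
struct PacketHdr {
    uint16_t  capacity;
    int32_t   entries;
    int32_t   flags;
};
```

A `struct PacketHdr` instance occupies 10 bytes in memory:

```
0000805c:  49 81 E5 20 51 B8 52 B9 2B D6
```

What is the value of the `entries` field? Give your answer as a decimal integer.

`entries` follows `capacity` (2 bytes), so it starts at byte offset 2 and occupies 4 bytes.
Bytes at offsets 2..5: E5 20 51 B8.
Big-endian stores the most-significant byte at the lowest address.
The bytes are already most-significant first: 0xE52051B8.
Top bit is set, so as a signed 32-bit value this is 0xE52051B8 − 2^32 = -450866760.

-450866760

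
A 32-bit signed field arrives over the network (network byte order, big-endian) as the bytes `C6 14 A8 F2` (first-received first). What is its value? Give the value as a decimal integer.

-971724558

Big-endian: lowest address holds the most-significant byte.
The bytes are already most-significant first: 0xC614A8F2.
Top bit is set, so as a signed 32-bit value this is 0xC614A8F2 − 2^32 = -971724558.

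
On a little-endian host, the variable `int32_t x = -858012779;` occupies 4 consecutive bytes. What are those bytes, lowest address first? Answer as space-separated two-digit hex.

95 C3 DB CC

Two's complement of -858012779 in 32 bits: 858012779 = 0x33243C6B; invert → 0xCCDBC394; add 1 → 0xCCDBC395.
Split into bytes (most-significant first): CC DB C3 95.
Little-endian: lowest address holds the least-significant byte.
So at ascending addresses the bytes are 95 C3 DB CC.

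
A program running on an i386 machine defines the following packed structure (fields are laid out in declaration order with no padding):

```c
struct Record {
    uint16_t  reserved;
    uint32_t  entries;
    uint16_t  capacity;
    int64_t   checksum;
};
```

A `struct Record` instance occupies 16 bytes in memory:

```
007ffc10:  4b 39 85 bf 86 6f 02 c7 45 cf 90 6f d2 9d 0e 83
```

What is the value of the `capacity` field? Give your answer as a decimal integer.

50946

`capacity` follows `reserved` (2 B), `entries` (4 B), so it starts at offset 2 + 4 = 6 and occupies 2 bytes.
Bytes at offsets 6..7: 02 C7.
In little-endian order the low byte comes first in memory.
Reassemble most-significant byte first: C7 02 → 0xC702.
0xC702 = 50946.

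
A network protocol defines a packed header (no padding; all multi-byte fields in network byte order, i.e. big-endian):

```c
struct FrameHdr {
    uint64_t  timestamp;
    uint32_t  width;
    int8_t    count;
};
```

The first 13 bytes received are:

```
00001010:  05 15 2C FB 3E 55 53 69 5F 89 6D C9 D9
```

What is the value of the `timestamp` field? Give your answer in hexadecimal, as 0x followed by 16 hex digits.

`timestamp` is the first field, at byte offset 0, occupying 8 bytes.
Bytes at offsets 0..7: 05 15 2C FB 3E 55 53 69.
Big-endian: lowest address holds the most-significant byte.
The bytes are already most-significant first: 0x05152CFB3E555369.

0x05152CFB3E555369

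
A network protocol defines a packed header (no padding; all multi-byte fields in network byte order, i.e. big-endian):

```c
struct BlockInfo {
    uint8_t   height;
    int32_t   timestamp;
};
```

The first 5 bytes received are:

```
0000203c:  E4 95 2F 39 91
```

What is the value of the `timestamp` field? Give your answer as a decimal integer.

`timestamp` follows `height` (1 byte), so it starts at byte offset 1 and occupies 4 bytes.
Bytes at offsets 1..4: 95 2F 39 91.
Big-endian: lowest address holds the most-significant byte.
The bytes are already most-significant first: 0x952F3991.
Top bit is set, so as a signed 32-bit value this is 0x952F3991 − 2^32 = -1792067183.

-1792067183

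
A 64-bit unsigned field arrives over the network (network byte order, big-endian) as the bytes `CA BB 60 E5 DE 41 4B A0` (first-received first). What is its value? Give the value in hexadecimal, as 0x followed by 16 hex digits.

Big-endian: lowest address holds the most-significant byte.
The bytes are already most-significant first: 0xCABB60E5DE414BA0.

0xCABB60E5DE414BA0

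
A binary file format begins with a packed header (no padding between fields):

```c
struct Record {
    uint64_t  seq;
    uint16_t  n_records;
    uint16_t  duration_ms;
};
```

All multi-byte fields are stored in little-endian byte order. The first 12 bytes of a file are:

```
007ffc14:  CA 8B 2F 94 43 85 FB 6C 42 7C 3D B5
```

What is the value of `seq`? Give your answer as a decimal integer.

7853016900546038730

`seq` is the first field, at byte offset 0, occupying 8 bytes.
Bytes at offsets 0..7: CA 8B 2F 94 43 85 FB 6C.
Little-endian: lowest address holds the least-significant byte.
Reassemble most-significant byte first: 6C FB 85 43 94 2F 8B CA → 0x6CFB8543942F8BCA.
0x6CFB8543942F8BCA = 7853016900546038730.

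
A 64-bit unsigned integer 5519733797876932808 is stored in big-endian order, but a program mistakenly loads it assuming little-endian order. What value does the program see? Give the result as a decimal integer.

14420575440370965068

5519733797876932808 in 64-bit hexadecimal is 0x4C9A08A4F52C20C8.
Stored big-endian, the bytes at ascending addresses are 4C 9A 08 A4 F5 2C 20 C8.
Read back as little-endian, the first byte is least significant, giving 0xC8202CF5A4089A4C.
0xC8202CF5A4089A4C = 14420575440370965068.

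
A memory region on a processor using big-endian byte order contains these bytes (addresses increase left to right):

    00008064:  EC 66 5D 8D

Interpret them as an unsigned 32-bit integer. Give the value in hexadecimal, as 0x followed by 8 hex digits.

0xEC665D8D

Big-endian: lowest address holds the most-significant byte.
The bytes are already most-significant first: 0xEC665D8D.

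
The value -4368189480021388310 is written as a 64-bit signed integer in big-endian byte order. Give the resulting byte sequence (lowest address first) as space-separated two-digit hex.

Two's complement of -4368189480021388310 in 64 bits: 4368189480021388310 = 0x3C9EED303C45EC16; invert → 0xC36112CFC3BA13E9; add 1 → 0xC36112CFC3BA13EA.
Split into bytes (most-significant first): C3 61 12 CF C3 BA 13 EA.
In big-endian order the high byte comes first in memory.
So the memory order matches the most-significant-first order: C3 61 12 CF C3 BA 13 EA.

C3 61 12 CF C3 BA 13 EA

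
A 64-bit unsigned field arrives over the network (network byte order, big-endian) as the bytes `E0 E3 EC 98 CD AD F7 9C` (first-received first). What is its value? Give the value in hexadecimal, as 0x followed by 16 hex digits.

0xE0E3EC98CDADF79C

In big-endian order the high byte comes first in memory.
The bytes are already most-significant first: 0xE0E3EC98CDADF79C.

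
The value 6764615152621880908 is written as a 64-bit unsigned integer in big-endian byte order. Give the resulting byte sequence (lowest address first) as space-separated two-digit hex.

6764615152621880908 in hexadecimal, padded to 64 bits, is 0x5DE0BDA40E40864C.
Split into bytes (most-significant first): 5D E0 BD A4 0E 40 86 4C.
In big-endian order the high byte comes first in memory.
So the memory order matches the most-significant-first order: 5D E0 BD A4 0E 40 86 4C.

5D E0 BD A4 0E 40 86 4C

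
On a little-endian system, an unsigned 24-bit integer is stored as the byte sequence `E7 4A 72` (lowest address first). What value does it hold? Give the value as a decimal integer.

In little-endian order the low byte comes first in memory.
Reassemble most-significant byte first: 72 4A E7 → 0x724AE7.
0x724AE7 = 7490279.

7490279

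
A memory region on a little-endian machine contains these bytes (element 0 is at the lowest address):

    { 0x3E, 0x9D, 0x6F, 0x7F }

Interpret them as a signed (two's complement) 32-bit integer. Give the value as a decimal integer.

2138021182

Little-endian stores the least-significant byte at the lowest address.
Reassemble most-significant byte first: 7F 6F 9D 3E → 0x7F6F9D3E.
0x7F6F9D3E = 2138021182.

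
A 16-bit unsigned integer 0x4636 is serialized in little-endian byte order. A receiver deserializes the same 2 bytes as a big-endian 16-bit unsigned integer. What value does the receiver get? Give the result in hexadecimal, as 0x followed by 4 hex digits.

Stored little-endian, the bytes at ascending addresses are 36 46.
Read back as big-endian, the last byte is least significant, giving 0x3646.

0x3646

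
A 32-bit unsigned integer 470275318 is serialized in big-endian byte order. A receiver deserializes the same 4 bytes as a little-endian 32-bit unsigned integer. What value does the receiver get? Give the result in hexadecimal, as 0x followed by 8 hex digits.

0xF6D4071C

470275318 in 32-bit hexadecimal is 0x1C07D4F6.
Stored big-endian, the bytes at ascending addresses are 1C 07 D4 F6.
Read back as little-endian, the first byte is least significant, giving 0xF6D4071C.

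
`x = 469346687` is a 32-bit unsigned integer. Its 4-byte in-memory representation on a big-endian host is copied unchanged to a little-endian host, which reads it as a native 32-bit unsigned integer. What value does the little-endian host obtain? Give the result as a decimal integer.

2141845787

469346687 in 32-bit hexadecimal is 0x1BF9A97F.
Stored big-endian, the bytes at ascending addresses are 1B F9 A9 7F.
Read back as little-endian, the first byte is least significant, giving 0x7FA9F91B.
0x7FA9F91B = 2141845787.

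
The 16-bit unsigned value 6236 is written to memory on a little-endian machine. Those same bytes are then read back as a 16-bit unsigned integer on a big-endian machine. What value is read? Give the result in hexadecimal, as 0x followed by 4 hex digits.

0x5C18

6236 in 16-bit hexadecimal is 0x185C.
Stored little-endian, the bytes at ascending addresses are 5C 18.
Read back as big-endian, the last byte is least significant, giving 0x5C18.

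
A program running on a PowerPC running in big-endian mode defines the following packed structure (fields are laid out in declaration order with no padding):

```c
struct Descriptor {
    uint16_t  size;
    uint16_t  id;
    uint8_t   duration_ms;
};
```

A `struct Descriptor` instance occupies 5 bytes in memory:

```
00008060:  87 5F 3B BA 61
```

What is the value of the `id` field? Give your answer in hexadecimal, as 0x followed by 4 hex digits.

`id` follows `size` (2 bytes), so it starts at byte offset 2 and occupies 2 bytes.
Bytes at offsets 2..3: 3B BA.
Big-endian: lowest address holds the most-significant byte.
The bytes are already most-significant first: 0x3BBA.

0x3BBA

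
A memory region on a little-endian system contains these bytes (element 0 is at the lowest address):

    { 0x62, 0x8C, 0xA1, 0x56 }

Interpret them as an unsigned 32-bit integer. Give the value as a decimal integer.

Little-endian: lowest address holds the least-significant byte.
Reassemble most-significant byte first: 56 A1 8C 62 → 0x56A18C62.
0x56A18C62 = 1453427810.

1453427810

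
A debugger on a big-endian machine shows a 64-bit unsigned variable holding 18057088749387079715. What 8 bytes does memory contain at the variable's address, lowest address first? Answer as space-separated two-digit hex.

18057088749387079715 in hexadecimal, padded to 64 bits, is 0xFA97AA8C08EB6023.
Split into bytes (most-significant first): FA 97 AA 8C 08 EB 60 23.
Big-endian: lowest address holds the most-significant byte.
So the memory order matches the most-significant-first order: FA 97 AA 8C 08 EB 60 23.

FA 97 AA 8C 08 EB 60 23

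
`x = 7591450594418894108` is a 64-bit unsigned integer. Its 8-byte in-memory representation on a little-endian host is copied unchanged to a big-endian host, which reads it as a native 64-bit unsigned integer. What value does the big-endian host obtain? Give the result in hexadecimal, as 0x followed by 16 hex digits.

7591450594418894108 in 64-bit hexadecimal is 0x695A40182A44251C.
Stored little-endian, the bytes at ascending addresses are 1C 25 44 2A 18 40 5A 69.
Read back as big-endian, the last byte is least significant, giving 0x1C25442A18405A69.

0x1C25442A18405A69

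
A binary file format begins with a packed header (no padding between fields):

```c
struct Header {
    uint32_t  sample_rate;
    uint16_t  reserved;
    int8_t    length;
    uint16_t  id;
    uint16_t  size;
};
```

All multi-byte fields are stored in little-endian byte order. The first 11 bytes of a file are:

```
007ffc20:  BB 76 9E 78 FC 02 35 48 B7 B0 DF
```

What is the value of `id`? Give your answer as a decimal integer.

46920

`id` follows `sample_rate` (4 B), `reserved` (2 B), `length` (1 B), so it starts at offset 4 + 2 + 1 = 7 and occupies 2 bytes.
Bytes at offsets 7..8: 48 B7.
Little-endian stores the least-significant byte at the lowest address.
Reassemble most-significant byte first: B7 48 → 0xB748.
0xB748 = 46920.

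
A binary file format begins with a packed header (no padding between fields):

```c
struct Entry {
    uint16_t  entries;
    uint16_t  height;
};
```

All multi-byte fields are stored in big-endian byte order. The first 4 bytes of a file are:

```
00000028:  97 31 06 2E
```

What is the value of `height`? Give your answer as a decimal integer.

`height` follows `entries` (2 bytes), so it starts at byte offset 2 and occupies 2 bytes.
Bytes at offsets 2..3: 06 2E.
In big-endian order the high byte comes first in memory.
The bytes are already most-significant first: 0x062E.
0x062E = 1582.

1582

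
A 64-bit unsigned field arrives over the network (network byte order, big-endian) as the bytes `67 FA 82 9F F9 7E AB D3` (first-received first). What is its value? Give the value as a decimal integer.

7492444553681480659

Big-endian stores the most-significant byte at the lowest address.
The bytes are already most-significant first: 0x67FA829FF97EABD3.
0x67FA829FF97EABD3 = 7492444553681480659.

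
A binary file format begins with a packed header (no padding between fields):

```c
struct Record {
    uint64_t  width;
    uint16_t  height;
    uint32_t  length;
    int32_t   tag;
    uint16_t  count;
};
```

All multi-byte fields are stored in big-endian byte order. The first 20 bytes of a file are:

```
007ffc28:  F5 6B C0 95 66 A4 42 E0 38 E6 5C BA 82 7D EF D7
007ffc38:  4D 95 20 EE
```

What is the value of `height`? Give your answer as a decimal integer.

14566

`height` follows `width` (8 bytes), so it starts at byte offset 8 and occupies 2 bytes.
Bytes at offsets 8..9: 38 E6.
In big-endian order the high byte comes first in memory.
The bytes are already most-significant first: 0x38E6.
0x38E6 = 14566.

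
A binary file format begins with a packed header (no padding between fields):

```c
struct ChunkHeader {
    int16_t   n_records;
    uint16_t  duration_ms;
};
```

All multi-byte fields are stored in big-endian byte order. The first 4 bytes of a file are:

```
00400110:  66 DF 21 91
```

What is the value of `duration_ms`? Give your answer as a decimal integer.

8593

`duration_ms` follows `n_records` (2 bytes), so it starts at byte offset 2 and occupies 2 bytes.
Bytes at offsets 2..3: 21 91.
Big-endian stores the most-significant byte at the lowest address.
The bytes are already most-significant first: 0x2191.
0x2191 = 8593.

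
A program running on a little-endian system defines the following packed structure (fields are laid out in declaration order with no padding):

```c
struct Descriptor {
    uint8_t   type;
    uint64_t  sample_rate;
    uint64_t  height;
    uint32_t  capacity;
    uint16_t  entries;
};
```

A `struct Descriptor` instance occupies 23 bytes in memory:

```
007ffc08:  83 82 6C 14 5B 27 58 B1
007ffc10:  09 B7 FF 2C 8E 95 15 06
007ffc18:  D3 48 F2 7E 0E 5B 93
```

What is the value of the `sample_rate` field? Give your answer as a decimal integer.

`sample_rate` follows `type` (1 byte), so it starts at byte offset 1 and occupies 8 bytes.
Bytes at offsets 1..8: 82 6C 14 5B 27 58 B1 09.
Little-endian: lowest address holds the least-significant byte.
Reassemble most-significant byte first: 09 B1 58 27 5B 14 6C 82 → 0x09B158275B146C82.
0x09B158275B146C82 = 698436343274171522.

698436343274171522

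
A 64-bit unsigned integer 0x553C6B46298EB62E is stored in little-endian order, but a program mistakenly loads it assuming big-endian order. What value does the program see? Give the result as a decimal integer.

Stored little-endian, the bytes at ascending addresses are 2E B6 8E 29 46 6B 3C 55.
Read back as big-endian, the last byte is least significant, giving 0x2EB68E29466B3C55.
0x2EB68E29466B3C55 = 3366034079432260693.

3366034079432260693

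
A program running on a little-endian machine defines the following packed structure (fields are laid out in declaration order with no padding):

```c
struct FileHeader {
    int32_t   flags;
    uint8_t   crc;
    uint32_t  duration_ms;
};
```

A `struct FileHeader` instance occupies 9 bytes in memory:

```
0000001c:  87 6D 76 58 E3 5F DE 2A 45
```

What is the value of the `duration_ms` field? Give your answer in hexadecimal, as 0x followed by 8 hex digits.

0x452ADE5F

`duration_ms` follows `flags` (4 B), `crc` (1 B), so it starts at offset 4 + 1 = 5 and occupies 4 bytes.
Bytes at offsets 5..8: 5F DE 2A 45.
In little-endian order the low byte comes first in memory.
Reassemble most-significant byte first: 45 2A DE 5F → 0x452ADE5F.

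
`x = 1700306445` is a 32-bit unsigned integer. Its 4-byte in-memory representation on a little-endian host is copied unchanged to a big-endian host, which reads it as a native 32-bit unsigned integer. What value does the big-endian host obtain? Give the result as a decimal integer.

1700306445 in 32-bit hexadecimal is 0x65589E0D.
Stored little-endian, the bytes at ascending addresses are 0D 9E 58 65.
Read back as big-endian, the last byte is least significant, giving 0x0D9E5865.
0x0D9E5865 = 228481125.

228481125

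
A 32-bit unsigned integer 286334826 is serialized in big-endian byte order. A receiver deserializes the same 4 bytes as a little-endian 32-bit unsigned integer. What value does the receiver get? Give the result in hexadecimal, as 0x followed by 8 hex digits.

286334826 in 32-bit hexadecimal is 0x11111F6A.
Stored big-endian, the bytes at ascending addresses are 11 11 1F 6A.
Read back as little-endian, the first byte is least significant, giving 0x6A1F1111.

0x6A1F1111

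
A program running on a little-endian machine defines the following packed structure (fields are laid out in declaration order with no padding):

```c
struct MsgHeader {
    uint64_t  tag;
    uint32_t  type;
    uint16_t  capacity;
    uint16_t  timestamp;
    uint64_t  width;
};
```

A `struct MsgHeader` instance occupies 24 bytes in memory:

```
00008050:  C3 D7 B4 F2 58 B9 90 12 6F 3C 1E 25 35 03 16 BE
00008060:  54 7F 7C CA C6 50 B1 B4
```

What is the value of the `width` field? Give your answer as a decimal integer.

13020276812435717972

`width` follows `tag` (8 B), `type` (4 B), `capacity` (2 B), `timestamp` (2 B), so it starts at offset 8 + 4 + 2 + 2 = 16 and occupies 8 bytes.
Bytes at offsets 16..23: 54 7F 7C CA C6 50 B1 B4.
Little-endian stores the least-significant byte at the lowest address.
Reassemble most-significant byte first: B4 B1 50 C6 CA 7C 7F 54 → 0xB4B150C6CA7C7F54.
0xB4B150C6CA7C7F54 = 13020276812435717972.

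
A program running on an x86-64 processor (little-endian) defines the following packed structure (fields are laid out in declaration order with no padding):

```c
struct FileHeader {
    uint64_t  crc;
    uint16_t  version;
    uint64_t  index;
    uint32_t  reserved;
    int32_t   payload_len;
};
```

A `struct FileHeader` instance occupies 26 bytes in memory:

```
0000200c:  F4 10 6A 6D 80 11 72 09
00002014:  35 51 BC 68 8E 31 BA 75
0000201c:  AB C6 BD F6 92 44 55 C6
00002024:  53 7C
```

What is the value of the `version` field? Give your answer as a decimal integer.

20789

`version` follows `crc` (8 bytes), so it starts at byte offset 8 and occupies 2 bytes.
Bytes at offsets 8..9: 35 51.
Little-endian stores the least-significant byte at the lowest address.
Reassemble most-significant byte first: 51 35 → 0x5135.
0x5135 = 20789.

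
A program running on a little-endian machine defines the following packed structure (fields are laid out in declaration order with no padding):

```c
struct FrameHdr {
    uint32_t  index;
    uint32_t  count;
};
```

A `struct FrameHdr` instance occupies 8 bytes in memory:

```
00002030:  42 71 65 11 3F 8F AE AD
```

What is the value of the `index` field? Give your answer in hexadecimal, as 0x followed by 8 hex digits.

0x11657142

`index` is the first field, at byte offset 0, occupying 4 bytes.
Bytes at offsets 0..3: 42 71 65 11.
In little-endian order the low byte comes first in memory.
Reassemble most-significant byte first: 11 65 71 42 → 0x11657142.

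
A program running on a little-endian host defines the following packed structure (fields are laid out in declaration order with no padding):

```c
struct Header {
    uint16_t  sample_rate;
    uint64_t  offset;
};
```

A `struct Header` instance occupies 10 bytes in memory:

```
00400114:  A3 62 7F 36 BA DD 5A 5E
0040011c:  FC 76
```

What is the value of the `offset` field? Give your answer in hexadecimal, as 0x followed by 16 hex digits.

0x76FC5E5ADDBA367F

`offset` follows `sample_rate` (2 bytes), so it starts at byte offset 2 and occupies 8 bytes.
Bytes at offsets 2..9: 7F 36 BA DD 5A 5E FC 76.
Little-endian stores the least-significant byte at the lowest address.
Reassemble most-significant byte first: 76 FC 5E 5A DD BA 36 7F → 0x76FC5E5ADDBA367F.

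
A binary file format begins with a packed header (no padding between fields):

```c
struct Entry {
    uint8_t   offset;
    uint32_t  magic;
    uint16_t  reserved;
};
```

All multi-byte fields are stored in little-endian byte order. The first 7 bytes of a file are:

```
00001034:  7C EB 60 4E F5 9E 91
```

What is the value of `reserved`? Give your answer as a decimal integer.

`reserved` follows `offset` (1 B), `magic` (4 B), so it starts at offset 1 + 4 = 5 and occupies 2 bytes.
Bytes at offsets 5..6: 9E 91.
Little-endian stores the least-significant byte at the lowest address.
Reassemble most-significant byte first: 91 9E → 0x919E.
0x919E = 37278.

37278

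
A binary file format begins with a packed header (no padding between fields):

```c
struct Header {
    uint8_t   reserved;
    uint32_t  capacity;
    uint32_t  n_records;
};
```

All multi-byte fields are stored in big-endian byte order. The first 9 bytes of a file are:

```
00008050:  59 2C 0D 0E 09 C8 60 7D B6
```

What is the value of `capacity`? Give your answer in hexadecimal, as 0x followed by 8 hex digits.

`capacity` follows `reserved` (1 byte), so it starts at byte offset 1 and occupies 4 bytes.
Bytes at offsets 1..4: 2C 0D 0E 09.
Big-endian: lowest address holds the most-significant byte.
The bytes are already most-significant first: 0x2C0D0E09.

0x2C0D0E09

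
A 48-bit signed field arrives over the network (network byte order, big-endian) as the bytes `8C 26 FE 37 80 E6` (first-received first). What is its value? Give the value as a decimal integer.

Big-endian stores the most-significant byte at the lowest address.
The bytes are already most-significant first: 0x8C26FE3780E6.
Top bit is set, so as a signed 48-bit value this is 0x8C26FE3780E6 − 2^48 = -127375875014426.

-127375875014426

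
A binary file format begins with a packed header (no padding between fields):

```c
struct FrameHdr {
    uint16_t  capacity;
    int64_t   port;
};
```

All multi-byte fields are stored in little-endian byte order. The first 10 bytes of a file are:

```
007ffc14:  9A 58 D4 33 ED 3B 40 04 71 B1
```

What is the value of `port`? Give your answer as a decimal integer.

-5660738582698183724

`port` follows `capacity` (2 bytes), so it starts at byte offset 2 and occupies 8 bytes.
Bytes at offsets 2..9: D4 33 ED 3B 40 04 71 B1.
Little-endian: lowest address holds the least-significant byte.
Reassemble most-significant byte first: B1 71 04 40 3B ED 33 D4 → 0xB17104403BED33D4.
Top bit is set, so as a signed 64-bit value this is 0xB17104403BED33D4 − 2^64 = -5660738582698183724.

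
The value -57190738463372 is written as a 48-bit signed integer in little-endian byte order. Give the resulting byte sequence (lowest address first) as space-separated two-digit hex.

74 75 59 3E FC CB

Two's complement of -57190738463372 in 48 bits: 57190738463372 = 0x3403C1A68A8C; invert → 0xCBFC3E597573; add 1 → 0xCBFC3E597574.
Split into bytes (most-significant first): CB FC 3E 59 75 74.
Little-endian stores the least-significant byte at the lowest address.
So at ascending addresses the bytes are 74 75 59 3E FC CB.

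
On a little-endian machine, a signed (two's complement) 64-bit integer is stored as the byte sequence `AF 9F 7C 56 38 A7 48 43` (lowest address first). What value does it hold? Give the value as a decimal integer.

Little-endian stores the least-significant byte at the lowest address.
Reassemble most-significant byte first: 43 48 A7 38 56 7C 9F AF → 0x4348A738567C9FAF.
0x4348A738567C9FAF = 4848308859275354031.

4848308859275354031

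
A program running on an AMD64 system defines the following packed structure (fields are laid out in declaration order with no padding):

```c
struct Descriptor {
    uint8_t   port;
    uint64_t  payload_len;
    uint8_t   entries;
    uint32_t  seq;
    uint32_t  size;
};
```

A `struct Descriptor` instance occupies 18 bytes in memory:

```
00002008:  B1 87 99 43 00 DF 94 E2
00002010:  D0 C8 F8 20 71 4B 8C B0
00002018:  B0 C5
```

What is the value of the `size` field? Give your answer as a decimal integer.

`size` follows `port` (1 B), `payload_len` (8 B), `entries` (1 B), `seq` (4 B), so it starts at offset 1 + 8 + 1 + 4 = 14 and occupies 4 bytes.
Bytes at offsets 14..17: 8C B0 B0 C5.
In little-endian order the low byte comes first in memory.
Reassemble most-significant byte first: C5 B0 B0 8C → 0xC5B0B08C.
0xC5B0B08C = 3316691084.

3316691084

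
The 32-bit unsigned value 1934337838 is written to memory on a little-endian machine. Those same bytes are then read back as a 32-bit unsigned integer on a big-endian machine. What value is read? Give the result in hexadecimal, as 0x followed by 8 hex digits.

1934337838 in 32-bit hexadecimal is 0x734BA72E.
Stored little-endian, the bytes at ascending addresses are 2E A7 4B 73.
Read back as big-endian, the last byte is least significant, giving 0x2EA74B73.

0x2EA74B73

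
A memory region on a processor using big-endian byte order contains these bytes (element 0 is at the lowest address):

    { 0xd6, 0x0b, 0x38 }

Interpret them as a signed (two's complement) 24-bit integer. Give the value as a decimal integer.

-2749640

Big-endian: lowest address holds the most-significant byte.
The bytes are already most-significant first: 0xD60B38.
Top bit is set, so as a signed 24-bit value this is 0xD60B38 − 2^24 = -2749640.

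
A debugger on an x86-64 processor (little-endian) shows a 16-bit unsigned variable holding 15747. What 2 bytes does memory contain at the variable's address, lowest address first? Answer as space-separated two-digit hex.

83 3D

15747 in hexadecimal, padded to 16 bits, is 0x3D83.
Split into bytes (most-significant first): 3D 83.
In little-endian order the low byte comes first in memory.
So at ascending addresses the bytes are 83 3D.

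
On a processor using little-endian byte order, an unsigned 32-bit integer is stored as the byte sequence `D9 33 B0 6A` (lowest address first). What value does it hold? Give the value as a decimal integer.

1789932505

Little-endian: lowest address holds the least-significant byte.
Reassemble most-significant byte first: 6A B0 33 D9 → 0x6AB033D9.
0x6AB033D9 = 1789932505.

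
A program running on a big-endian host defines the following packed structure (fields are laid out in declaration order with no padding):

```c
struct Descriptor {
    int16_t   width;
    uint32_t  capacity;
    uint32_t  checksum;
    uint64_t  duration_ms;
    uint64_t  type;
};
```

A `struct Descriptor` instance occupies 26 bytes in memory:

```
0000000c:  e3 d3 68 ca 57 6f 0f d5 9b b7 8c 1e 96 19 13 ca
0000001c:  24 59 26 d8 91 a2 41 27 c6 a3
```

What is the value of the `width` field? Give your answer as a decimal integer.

`width` is the first field, at byte offset 0, occupying 2 bytes.
Bytes at offsets 0..1: E3 D3.
In big-endian order the high byte comes first in memory.
The bytes are already most-significant first: 0xE3D3.
Top bit is set, so as a signed 16-bit value this is 0xE3D3 − 2^16 = -7213.

-7213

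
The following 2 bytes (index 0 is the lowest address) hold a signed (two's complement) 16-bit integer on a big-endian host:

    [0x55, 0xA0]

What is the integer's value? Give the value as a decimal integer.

In big-endian order the high byte comes first in memory.
The bytes are already most-significant first: 0x55A0.
0x55A0 = 21920.

21920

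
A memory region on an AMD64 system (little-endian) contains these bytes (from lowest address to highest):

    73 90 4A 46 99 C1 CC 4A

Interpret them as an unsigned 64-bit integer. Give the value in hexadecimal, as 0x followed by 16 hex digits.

0x4ACCC199464A9073

In little-endian order the low byte comes first in memory.
Reassemble most-significant byte first: 4A CC C1 99 46 4A 90 73 → 0x4ACCC199464A9073.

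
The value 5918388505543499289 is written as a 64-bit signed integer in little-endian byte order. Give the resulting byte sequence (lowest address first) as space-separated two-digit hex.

19 DE AC 23 FD 56 22 52

5918388505543499289 in hexadecimal, padded to 64 bits, is 0x522256FD23ACDE19.
Split into bytes (most-significant first): 52 22 56 FD 23 AC DE 19.
Little-endian stores the least-significant byte at the lowest address.
So at ascending addresses the bytes are 19 DE AC 23 FD 56 22 52.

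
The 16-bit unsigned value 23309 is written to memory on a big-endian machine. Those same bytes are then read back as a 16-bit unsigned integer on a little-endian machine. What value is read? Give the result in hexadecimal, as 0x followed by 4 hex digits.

23309 in 16-bit hexadecimal is 0x5B0D.
Stored big-endian, the bytes at ascending addresses are 5B 0D.
Read back as little-endian, the first byte is least significant, giving 0x0D5B.

0x0D5B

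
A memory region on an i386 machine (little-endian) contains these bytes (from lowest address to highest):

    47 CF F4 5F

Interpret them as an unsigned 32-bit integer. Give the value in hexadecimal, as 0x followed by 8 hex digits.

Little-endian stores the least-significant byte at the lowest address.
Reassemble most-significant byte first: 5F F4 CF 47 → 0x5FF4CF47.

0x5FF4CF47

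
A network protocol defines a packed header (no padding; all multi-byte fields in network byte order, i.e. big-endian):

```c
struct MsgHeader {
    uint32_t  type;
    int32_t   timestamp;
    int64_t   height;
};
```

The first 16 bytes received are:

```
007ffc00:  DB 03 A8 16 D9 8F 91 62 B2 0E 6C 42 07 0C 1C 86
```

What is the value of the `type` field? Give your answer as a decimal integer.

3674449942

`type` is the first field, at byte offset 0, occupying 4 bytes.
Bytes at offsets 0..3: DB 03 A8 16.
Big-endian: lowest address holds the most-significant byte.
The bytes are already most-significant first: 0xDB03A816.
0xDB03A816 = 3674449942.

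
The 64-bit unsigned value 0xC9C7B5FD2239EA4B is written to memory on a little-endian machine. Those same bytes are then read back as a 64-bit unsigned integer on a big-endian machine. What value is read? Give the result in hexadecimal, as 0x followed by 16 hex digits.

0x4BEA3922FDB5C7C9

Stored little-endian, the bytes at ascending addresses are 4B EA 39 22 FD B5 C7 C9.
Read back as big-endian, the last byte is least significant, giving 0x4BEA3922FDB5C7C9.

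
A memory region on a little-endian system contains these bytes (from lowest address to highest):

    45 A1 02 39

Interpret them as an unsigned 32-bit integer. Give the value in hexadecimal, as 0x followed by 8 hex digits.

In little-endian order the low byte comes first in memory.
Reassemble most-significant byte first: 39 02 A1 45 → 0x3902A145.

0x3902A145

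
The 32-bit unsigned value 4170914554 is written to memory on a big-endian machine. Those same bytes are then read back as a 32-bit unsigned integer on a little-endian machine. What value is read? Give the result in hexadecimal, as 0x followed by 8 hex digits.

4170914554 in 32-bit hexadecimal is 0xF89B1AFA.
Stored big-endian, the bytes at ascending addresses are F8 9B 1A FA.
Read back as little-endian, the first byte is least significant, giving 0xFA1A9BF8.

0xFA1A9BF8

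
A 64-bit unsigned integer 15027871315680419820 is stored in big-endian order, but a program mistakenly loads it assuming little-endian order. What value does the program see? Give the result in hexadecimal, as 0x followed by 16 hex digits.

0xECDF692D57B98DD0

15027871315680419820 in 64-bit hexadecimal is 0xD08DB9572D69DFEC.
Stored big-endian, the bytes at ascending addresses are D0 8D B9 57 2D 69 DF EC.
Read back as little-endian, the first byte is least significant, giving 0xECDF692D57B98DD0.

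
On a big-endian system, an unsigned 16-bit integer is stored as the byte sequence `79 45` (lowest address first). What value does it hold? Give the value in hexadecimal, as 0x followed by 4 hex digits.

0x7945

Big-endian stores the most-significant byte at the lowest address.
The bytes are already most-significant first: 0x7945.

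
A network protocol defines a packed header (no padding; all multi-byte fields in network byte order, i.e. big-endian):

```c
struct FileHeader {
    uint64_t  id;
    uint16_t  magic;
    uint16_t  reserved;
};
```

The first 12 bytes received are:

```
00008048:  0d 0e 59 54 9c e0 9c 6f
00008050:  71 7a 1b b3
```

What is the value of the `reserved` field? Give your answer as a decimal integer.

7091

`reserved` follows `id` (8 B), `magic` (2 B), so it starts at offset 8 + 2 = 10 and occupies 2 bytes.
Bytes at offsets 10..11: 1B B3.
In big-endian order the high byte comes first in memory.
The bytes are already most-significant first: 0x1BB3.
0x1BB3 = 7091.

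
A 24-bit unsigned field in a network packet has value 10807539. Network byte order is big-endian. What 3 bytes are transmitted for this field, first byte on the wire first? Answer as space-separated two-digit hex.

A4 E8 F3

10807539 in hexadecimal, padded to 24 bits, is 0xA4E8F3.
Split into bytes (most-significant first): A4 E8 F3.
Big-endian: lowest address holds the most-significant byte.
So the memory order matches the most-significant-first order: A4 E8 F3.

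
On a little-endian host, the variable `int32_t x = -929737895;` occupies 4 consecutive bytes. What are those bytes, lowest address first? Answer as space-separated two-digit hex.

59 53 95 C8

Two's complement of -929737895 in 32 bits: 929737895 = 0x376AACA7; invert → 0xC8955358; add 1 → 0xC8955359.
Split into bytes (most-significant first): C8 95 53 59.
Little-endian stores the least-significant byte at the lowest address.
So at ascending addresses the bytes are 59 53 95 C8.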